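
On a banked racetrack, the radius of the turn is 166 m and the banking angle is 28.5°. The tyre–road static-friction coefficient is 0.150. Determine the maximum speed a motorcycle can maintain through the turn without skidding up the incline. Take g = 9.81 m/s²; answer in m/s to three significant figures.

35.1 m/s

At the maximum speed, friction acts down the slope at its limiting value f = μN. Radially (horizontal, toward centre): N sinθ + μN cosθ = mv²/r. Vertically: N cosθ − μN sinθ = mg.
Dividing: v² = r g (sinθ + μcosθ)/(cosθ − μsinθ).
sinθ + μcosθ = 0.4772 + 0.150×0.8788 = 0.6090; cosθ − μsinθ = 0.8788 − 0.150×0.4772 = 0.8072.
v² = 166 × 9.81 × 0.6090/0.8072 = 1229 m²/s², so v = 35.05 m/s.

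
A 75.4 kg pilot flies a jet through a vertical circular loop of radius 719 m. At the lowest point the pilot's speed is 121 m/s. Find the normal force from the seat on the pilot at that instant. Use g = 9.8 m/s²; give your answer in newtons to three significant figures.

2270 N

At the lowest point, N points up (toward the centre) and the weight mg points down (away from the centre), so the net inward force is N − mg = mv²/r.
N = m(v²/r + g) = 75.4 × ((121)²/719 + 9.8) = 75.4 × (20.36 + 9.8) = 75.4 × 30.16 = 2274 N.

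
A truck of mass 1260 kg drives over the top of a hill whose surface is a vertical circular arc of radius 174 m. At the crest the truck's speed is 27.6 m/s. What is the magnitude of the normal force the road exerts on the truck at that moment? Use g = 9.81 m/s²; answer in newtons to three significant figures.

At the crest the centripetal acceleration points downward (toward the centre of the arc), so mg − N = mv²/r.
N = m(g − v²/r) = 1260 × (9.81 − (27.6)²/174) = 1260 × (9.81 − 4.378) = 1260 × 5.432 = 6844 N.

6840 N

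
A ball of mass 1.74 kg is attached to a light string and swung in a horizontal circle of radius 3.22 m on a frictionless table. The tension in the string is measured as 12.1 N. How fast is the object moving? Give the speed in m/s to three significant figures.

4.73 m/s

T = m v²/r ⇒ v = √(T r / m) = √(12.1 × 3.22 / 1.74) = √22.39 = 4.732 m/s.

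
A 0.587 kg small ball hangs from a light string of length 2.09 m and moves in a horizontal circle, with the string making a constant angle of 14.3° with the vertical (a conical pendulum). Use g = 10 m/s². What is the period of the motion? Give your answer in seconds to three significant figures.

2.83 s

r = L sinθ = 0.5162 m. From T sinθ = mω²r and T cosθ = mg: tanθ = ω²r/g, so ω² = g tanθ / r = g/(L cosθ).
ω = √(g/(L cosθ)) = √(10.0/(2.09 × 0.9690)) = √4.938 = 2.222 rad/s.
Period = 2π/ω = 2.828 s.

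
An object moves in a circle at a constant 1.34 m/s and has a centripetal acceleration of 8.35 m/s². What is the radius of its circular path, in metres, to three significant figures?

0.215 m

a_c = v²/r ⇒ r = v²/a_c = (1.34)²/8.35 = 1.796/8.35 = 0.2150 m.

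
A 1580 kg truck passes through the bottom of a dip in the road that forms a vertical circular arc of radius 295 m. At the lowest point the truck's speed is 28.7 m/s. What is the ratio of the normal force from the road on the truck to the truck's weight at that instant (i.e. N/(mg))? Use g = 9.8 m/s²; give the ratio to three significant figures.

1.28

At the bottom, N − mg = mv²/r, so N = m(v²/r + g) and N/(mg) = v²/(rg) + 1 = (28.7)²/(295 × 9.8) + 1 = 0.2849 + 1 = 1.285.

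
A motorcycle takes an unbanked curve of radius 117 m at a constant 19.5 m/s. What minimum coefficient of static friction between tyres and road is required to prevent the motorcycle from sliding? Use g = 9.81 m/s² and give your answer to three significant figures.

0.331

Friction provides the centripetal force: μ_s m g = m v²/r, so μ_s = v²/(g r) = (19.50)²/(9.81 × 117) = 380.2/1148 = 0.3313.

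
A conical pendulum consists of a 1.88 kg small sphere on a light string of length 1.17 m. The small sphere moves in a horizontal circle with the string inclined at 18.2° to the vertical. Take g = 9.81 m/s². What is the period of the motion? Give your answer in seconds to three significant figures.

r = L sinθ = 0.3654 m. From T sinθ = mω²r and T cosθ = mg: tanθ = ω²r/g, so ω² = g tanθ / r = g/(L cosθ).
ω = √(g/(L cosθ)) = √(9.81/(1.17 × 0.9500)) = √8.826 = 2.971 rad/s.
Period = 2π/ω = 2.115 s.

2.11 s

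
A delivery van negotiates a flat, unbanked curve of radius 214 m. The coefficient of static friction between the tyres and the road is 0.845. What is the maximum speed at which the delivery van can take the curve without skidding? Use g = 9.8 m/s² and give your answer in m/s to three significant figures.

The only inward force on a level bend is static friction, so at the limit f_s = μ_s N = μ_s m g = m v²/r.
Mass cancels: v_max = √(μ_s g r) = √(0.845 × 9.8 × 214) = √1772 = 42.10 m/s.

42.1 m/s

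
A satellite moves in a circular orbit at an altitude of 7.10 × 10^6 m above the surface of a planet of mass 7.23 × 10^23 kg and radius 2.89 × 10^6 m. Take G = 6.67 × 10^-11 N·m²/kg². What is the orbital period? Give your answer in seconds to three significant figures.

28600 s

r = R + h = 2.89 × 10^6 + 7.10 × 10^6 = 9.990 × 10^6 m. Gravity provides the centripetal force: G M m / r² = m v² / r ⇒ v = √(GM/r) = 2197 m/s.
T = 2πr/v = 2π × 9.990 × 10^6 / 2197 = 28570 s.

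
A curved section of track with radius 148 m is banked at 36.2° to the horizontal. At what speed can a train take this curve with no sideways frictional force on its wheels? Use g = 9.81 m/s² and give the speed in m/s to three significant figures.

32.6 m/s

On a frictionless banked curve, N sinθ = mv²/r and N cosθ = mg, so tanθ = v²/(rg).
v = √(r g tanθ) = √(148 × 9.81 × tan 36.2°) = √(148 × 9.81 × 0.7319) = √1063 = 32.60 m/s.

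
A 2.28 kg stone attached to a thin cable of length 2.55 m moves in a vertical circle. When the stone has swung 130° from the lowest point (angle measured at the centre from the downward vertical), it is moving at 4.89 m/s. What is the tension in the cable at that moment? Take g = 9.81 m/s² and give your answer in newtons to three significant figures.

7.00 N

Take the radial direction toward the centre of the circle as positive. The component of the weight along the string toward the centre is −mg cos φ (φ measured from the bottom), so Newton's second law along the string gives T − mg cos φ = m v²/r.
cos 130° = -0.6428, so T = m(v²/r + g cos φ) = 2.28 × ((4.89)²/2.55 + 9.81 × -0.6428) = 2.28 × (9.377 + (-6.306)) = 2.28 × 3.072 = 7.003 N.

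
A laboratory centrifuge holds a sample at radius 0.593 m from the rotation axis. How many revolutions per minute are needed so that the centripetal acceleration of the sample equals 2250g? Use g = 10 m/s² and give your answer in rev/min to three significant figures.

1860 rev/min

Require ω²r = 2250g, so ω = √(2250 × 10.0/0.593) = 194.8 rad/s.
In rev/min: ω × 60/(2π) = 194.8 × 60/(2π) = 1860 rev/min.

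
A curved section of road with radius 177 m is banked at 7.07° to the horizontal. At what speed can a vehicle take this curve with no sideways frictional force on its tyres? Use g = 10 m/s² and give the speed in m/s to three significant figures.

14.8 m/s

On a frictionless banked curve, N sinθ = mv²/r and N cosθ = mg, so tanθ = v²/(rg).
v = √(r g tanθ) = √(177 × 10.0 × tan 7.07°) = √(177 × 10.0 × 0.1240) = √219.5 = 14.82 m/s.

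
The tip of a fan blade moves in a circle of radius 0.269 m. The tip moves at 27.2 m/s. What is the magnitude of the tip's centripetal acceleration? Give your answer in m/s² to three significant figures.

a_c = v²/r = (27.20)²/0.269 = 739.8/0.269 = 2750 m/s².

2750 m/s²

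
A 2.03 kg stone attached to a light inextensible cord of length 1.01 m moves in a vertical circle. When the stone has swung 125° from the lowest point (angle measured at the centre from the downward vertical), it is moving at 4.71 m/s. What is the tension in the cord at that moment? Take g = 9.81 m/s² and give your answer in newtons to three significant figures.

33.2 N

Take the radial direction toward the centre of the circle as positive. The component of the weight along the string toward the centre is −mg cos φ (φ measured from the bottom), so Newton's second law along the string gives T − mg cos φ = m v²/r.
cos 125° = -0.5736, so T = m(v²/r + g cos φ) = 2.03 × ((4.71)²/1.01 + 9.81 × -0.5736) = 2.03 × (21.96 + (-5.627)) = 2.03 × 16.34 = 33.17 N.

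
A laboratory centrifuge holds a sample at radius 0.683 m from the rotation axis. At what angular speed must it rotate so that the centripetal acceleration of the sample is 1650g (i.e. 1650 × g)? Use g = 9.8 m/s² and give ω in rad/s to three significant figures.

Centripetal acceleration a_c = ω²r. Setting ω²r = 1650g:
ω = √(1650g / r) = √(1650 × 9.8 / 0.683) = √23670 = 153.9 rad/s.

154 rad/s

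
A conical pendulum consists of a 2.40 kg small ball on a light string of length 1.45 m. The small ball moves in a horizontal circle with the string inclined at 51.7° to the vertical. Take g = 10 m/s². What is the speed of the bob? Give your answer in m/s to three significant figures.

3.80 m/s

The radius of the circle is r = L sinθ = 1.45 × sin 51.7° = 1.138 m.
Horizontally T sinθ = mv²/r and vertically T cosθ = mg, so tanθ = v²/(rg).
v = √(r g tanθ) = √(1.138 × 10.0 × 1.266) = √14.41 = 3.796 m/s.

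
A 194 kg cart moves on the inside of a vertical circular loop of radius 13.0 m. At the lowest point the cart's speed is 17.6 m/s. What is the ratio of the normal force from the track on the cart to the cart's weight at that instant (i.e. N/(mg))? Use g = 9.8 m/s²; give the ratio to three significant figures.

3.43

At the bottom, N − mg = mv²/r, so N = m(v²/r + g) and N/(mg) = v²/(rg) + 1 = (17.6)²/(13.0 × 9.8) + 1 = 2.431 + 1 = 3.431.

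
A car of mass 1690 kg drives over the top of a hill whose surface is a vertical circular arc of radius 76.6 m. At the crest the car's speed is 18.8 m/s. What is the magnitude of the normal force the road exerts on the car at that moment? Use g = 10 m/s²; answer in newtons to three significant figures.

At the crest the centripetal acceleration points downward (toward the centre of the arc), so mg − N = mv²/r.
N = m(g − v²/r) = 1690 × (10.0 − (18.8)²/76.6) = 1690 × (10.0 − 4.614) = 1690 × 5.386 = 9102 N.

9100 N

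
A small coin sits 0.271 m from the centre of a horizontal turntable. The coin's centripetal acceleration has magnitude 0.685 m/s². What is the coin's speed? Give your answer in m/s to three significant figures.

0.431 m/s

a_c = v²/r ⇒ v = √(a_c · r) = √(0.685 × 0.271) = √0.1856 = 0.4309 m/s.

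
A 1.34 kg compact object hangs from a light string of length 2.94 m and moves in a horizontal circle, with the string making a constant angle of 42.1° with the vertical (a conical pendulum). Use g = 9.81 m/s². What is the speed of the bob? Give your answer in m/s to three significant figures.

4.18 m/s

The radius of the circle is r = L sinθ = 2.94 × sin 42.1° = 1.971 m.
Horizontally T sinθ = mv²/r and vertically T cosθ = mg, so tanθ = v²/(rg).
v = √(r g tanθ) = √(1.971 × 9.81 × 0.9036) = √17.47 = 4.180 m/s.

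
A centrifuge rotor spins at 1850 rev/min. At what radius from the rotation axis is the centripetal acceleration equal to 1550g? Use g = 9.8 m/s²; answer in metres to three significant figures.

0.405 m

ω = 1850 rev/min × 2π/60 = 193.7 rad/s.
a_c = ω²r = 1550g ⇒ r = 1550 × 9.8 / (193.7)² = 15190/37530 = 0.4047 m.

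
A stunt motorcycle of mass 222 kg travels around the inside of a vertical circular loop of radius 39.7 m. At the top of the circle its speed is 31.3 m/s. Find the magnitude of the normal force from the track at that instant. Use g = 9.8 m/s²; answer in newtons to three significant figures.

3300 N

At the top, both N and the weight mg point inward (toward the centre), so N + mg = mv²/r.
N = m(v²/r − g) = 222 × ((31.3)²/39.7 − 9.8) = 222 × (24.68 − 9.8) = 222 × 14.88 = 3303 N.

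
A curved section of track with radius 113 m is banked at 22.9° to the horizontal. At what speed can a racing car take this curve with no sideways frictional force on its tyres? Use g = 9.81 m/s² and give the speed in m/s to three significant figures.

21.6 m/s

On a frictionless banked curve, N sinθ = mv²/r and N cosθ = mg, so tanθ = v²/(rg).
v = √(r g tanθ) = √(113 × 9.81 × tan 22.9°) = √(113 × 9.81 × 0.4224) = √468.3 = 21.64 m/s.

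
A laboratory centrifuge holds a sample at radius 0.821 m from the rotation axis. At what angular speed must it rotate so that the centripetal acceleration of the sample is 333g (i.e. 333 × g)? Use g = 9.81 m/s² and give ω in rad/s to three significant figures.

63.1 rad/s

Centripetal acceleration a_c = ω²r. Setting ω²r = 333g:
ω = √(333g / r) = √(333 × 9.81 / 0.821) = √3979 = 63.08 rad/s.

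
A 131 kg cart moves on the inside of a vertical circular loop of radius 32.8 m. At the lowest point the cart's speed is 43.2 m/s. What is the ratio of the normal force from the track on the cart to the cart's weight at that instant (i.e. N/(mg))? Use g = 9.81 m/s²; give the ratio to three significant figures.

6.80

At the bottom, N − mg = mv²/r, so N = m(v²/r + g) and N/(mg) = v²/(rg) + 1 = (43.2)²/(32.8 × 9.81) + 1 = 5.800 + 1 = 6.800.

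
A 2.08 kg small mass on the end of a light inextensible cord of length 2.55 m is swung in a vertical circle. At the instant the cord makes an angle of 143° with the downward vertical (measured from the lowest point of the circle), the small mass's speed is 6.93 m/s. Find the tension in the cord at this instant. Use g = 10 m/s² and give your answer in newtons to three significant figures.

22.6 N

Take the radial direction toward the centre of the circle as positive. The component of the weight along the string toward the centre is −mg cos φ (φ measured from the bottom), so Newton's second law along the string gives T − mg cos φ = m v²/r.
cos 143° = -0.7986, so T = m(v²/r + g cos φ) = 2.08 × ((6.93)²/2.55 + 10.0 × -0.7986) = 2.08 × (18.83 + (-7.986)) = 2.08 × 10.85 = 22.56 N.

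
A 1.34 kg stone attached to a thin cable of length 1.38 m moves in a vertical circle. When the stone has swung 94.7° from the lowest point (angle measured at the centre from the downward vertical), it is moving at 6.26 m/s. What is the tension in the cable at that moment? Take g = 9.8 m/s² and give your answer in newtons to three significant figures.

37.0 N

Take the radial direction toward the centre of the circle as positive. The component of the weight along the string toward the centre is −mg cos φ (φ measured from the bottom), so Newton's second law along the string gives T − mg cos φ = m v²/r.
cos 94.7° = -0.08194, so T = m(v²/r + g cos φ) = 1.34 × ((6.26)²/1.38 + 9.8 × -0.08194) = 1.34 × (28.40 + (-0.8030)) = 1.34 × 27.59 = 36.98 N.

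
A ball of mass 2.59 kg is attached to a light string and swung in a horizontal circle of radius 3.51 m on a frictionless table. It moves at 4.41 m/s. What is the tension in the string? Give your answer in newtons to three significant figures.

14.4 N

The tension is the only horizontal force, so it supplies the full centripetal force: T = m v²/r = 2.59 × (4.410)²/3.51 = 2.59 × 19.45/3.51 = 14.35 N.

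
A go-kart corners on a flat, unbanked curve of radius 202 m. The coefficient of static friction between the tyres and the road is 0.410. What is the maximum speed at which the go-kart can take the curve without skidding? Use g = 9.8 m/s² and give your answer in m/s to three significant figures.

28.5 m/s

The only inward force on a level bend is static friction, so at the limit f_s = μ_s N = μ_s m g = m v²/r.
Mass cancels: v_max = √(μ_s g r) = √(0.410 × 9.8 × 202) = √811.6 = 28.49 m/s.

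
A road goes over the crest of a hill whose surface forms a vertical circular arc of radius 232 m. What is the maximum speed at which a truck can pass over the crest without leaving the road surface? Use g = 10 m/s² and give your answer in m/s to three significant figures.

At the crest the centre of the circle is below the truck, so the net downward (centripetal) force is mg − N = mv²/r.
The truck leaves the road when N → 0, giving v_max = √(g r) = √(10.0 × 232) = 48.17 m/s.

48.2 m/s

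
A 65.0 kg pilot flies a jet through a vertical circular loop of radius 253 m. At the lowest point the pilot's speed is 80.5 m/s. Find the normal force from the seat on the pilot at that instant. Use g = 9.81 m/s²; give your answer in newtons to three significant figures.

At the lowest point, N points up (toward the centre) and the weight mg points down (away from the centre), so the net inward force is N − mg = mv²/r.
N = m(v²/r + g) = 65.0 × ((80.5)²/253 + 9.81) = 65.0 × (25.61 + 9.81) = 65.0 × 35.42 = 2303 N.

2300 N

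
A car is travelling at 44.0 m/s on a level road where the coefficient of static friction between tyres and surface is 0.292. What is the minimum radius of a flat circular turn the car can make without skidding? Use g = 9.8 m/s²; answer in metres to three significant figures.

At the limit, μ_s m g = m v²/r, so r_min = v²/(μ_s g) = (44.0)²/(0.292 × 9.8) = 1936/2.862 = 676.5 m.

677 m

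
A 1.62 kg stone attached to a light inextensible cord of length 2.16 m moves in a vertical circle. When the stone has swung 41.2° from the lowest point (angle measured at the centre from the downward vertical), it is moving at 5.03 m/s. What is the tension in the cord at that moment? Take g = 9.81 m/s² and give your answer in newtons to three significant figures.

30.9 N

Take the radial direction toward the centre of the circle as positive. The component of the weight along the string toward the centre is −mg cos φ (φ measured from the bottom), so Newton's second law along the string gives T − mg cos φ = m v²/r.
cos 41.2° = 0.7524, so T = m(v²/r + g cos φ) = 1.62 × ((5.03)²/2.16 + 9.81 × 0.7524) = 1.62 × (11.71 + (7.381)) = 1.62 × 19.09 = 30.93 N.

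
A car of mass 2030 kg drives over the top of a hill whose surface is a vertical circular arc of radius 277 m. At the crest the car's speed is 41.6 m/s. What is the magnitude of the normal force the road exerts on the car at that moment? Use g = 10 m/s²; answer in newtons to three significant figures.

7620 N

At the crest the centripetal acceleration points downward (toward the centre of the arc), so mg − N = mv²/r.
N = m(g − v²/r) = 2030 × (10.0 − (41.6)²/277) = 2030 × (10.0 − 6.248) = 2030 × 3.752 = 7618 N.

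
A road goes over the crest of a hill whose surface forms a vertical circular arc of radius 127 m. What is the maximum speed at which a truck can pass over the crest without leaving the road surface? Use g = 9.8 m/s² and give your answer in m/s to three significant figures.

At the crest the centre of the circle is below the truck, so the net downward (centripetal) force is mg − N = mv²/r.
The truck leaves the road when N → 0, giving v_max = √(g r) = √(9.8 × 127) = 35.28 m/s.

35.3 m/s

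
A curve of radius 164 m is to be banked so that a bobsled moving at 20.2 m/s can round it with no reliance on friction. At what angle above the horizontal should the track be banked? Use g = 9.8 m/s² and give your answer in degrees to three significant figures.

14.2°

For a frictionless banked turn: horizontally N sinθ = mv²/r and vertically N cosθ = mg.
Dividing: tanθ = v²/(r g) = (20.2)²/(164 × 9.8) = 408.0/1607 = 0.2539.
θ = arctan(0.2539) = 14.25°.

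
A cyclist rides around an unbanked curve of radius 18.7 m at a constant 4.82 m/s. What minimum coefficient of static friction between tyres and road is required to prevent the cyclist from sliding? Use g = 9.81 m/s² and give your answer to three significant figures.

0.127

Friction provides the centripetal force: μ_s m g = m v²/r, so μ_s = v²/(g r) = (4.820)²/(9.81 × 18.7) = 23.23/183.4 = 0.1266.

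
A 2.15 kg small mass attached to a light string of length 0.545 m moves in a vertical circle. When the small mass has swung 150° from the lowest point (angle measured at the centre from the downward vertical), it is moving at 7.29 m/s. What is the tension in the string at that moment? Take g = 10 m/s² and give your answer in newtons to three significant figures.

Take the radial direction toward the centre of the circle as positive. The component of the weight along the string toward the centre is −mg cos φ (φ measured from the bottom), so Newton's second law along the string gives T − mg cos φ = m v²/r.
cos 150° = -0.8660, so T = m(v²/r + g cos φ) = 2.15 × ((7.29)²/0.545 + 10.0 × -0.8660) = 2.15 × (97.51 + (-8.660)) = 2.15 × 88.85 = 191.0 N.

191 N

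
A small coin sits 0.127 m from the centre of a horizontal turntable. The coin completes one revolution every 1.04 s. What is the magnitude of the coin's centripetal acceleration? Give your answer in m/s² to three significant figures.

4.64 m/s²

v = 2πr/T = 2π × 0.127/1.04 = 0.7673 m/s.
a_c = v²/r = (0.7673)²/0.127 = 0.5887/0.127 = 4.636 m/s².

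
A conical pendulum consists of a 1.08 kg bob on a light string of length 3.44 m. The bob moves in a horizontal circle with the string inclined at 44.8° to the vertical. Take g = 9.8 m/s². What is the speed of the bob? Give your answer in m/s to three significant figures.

The radius of the circle is r = L sinθ = 3.44 × sin 44.8° = 2.424 m.
Horizontally T sinθ = mv²/r and vertically T cosθ = mg, so tanθ = v²/(rg).
v = √(r g tanθ) = √(2.424 × 9.8 × 0.9930) = √23.59 = 4.857 m/s.

4.86 m/s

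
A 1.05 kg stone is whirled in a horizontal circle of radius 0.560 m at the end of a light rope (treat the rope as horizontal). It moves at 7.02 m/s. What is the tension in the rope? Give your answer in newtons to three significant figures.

92.4 N

The tension is the only horizontal force, so it supplies the full centripetal force: T = m v²/r = 1.05 × (7.020)²/0.560 = 1.05 × 49.28/0.560 = 92.40 N.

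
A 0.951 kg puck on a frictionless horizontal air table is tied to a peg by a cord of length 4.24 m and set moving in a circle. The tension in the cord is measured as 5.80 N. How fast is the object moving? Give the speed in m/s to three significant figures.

T = m v²/r ⇒ v = √(T r / m) = √(5.80 × 4.24 / 0.951) = √25.86 = 5.085 m/s.

5.09 m/s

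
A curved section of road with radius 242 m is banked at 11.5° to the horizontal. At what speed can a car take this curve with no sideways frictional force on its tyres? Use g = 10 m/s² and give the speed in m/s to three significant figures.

22.2 m/s

On a frictionless banked curve, N sinθ = mv²/r and N cosθ = mg, so tanθ = v²/(rg).
v = √(r g tanθ) = √(242 × 10.0 × tan 11.5°) = √(242 × 10.0 × 0.2035) = √492.4 = 22.19 m/s.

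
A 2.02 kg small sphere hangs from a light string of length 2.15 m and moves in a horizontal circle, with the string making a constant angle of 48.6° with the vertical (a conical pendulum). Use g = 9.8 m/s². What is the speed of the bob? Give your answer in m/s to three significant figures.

The radius of the circle is r = L sinθ = 2.15 × sin 48.6° = 1.613 m.
Horizontally T sinθ = mv²/r and vertically T cosθ = mg, so tanθ = v²/(rg).
v = √(r g tanθ) = √(1.613 × 9.8 × 1.134) = √17.93 = 4.234 m/s.

4.23 m/s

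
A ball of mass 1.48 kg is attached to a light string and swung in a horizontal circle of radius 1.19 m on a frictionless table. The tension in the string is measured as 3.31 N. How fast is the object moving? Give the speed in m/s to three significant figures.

T = m v²/r ⇒ v = √(T r / m) = √(3.31 × 1.19 / 1.48) = √2.661 = 1.631 m/s.

1.63 m/s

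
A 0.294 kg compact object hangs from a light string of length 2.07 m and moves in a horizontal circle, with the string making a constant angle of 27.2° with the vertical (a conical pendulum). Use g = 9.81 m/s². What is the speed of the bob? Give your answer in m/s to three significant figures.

The radius of the circle is r = L sinθ = 2.07 × sin 27.2° = 0.9462 m.
Horizontally T sinθ = mv²/r and vertically T cosθ = mg, so tanθ = v²/(rg).
v = √(r g tanθ) = √(0.9462 × 9.81 × 0.5139) = √4.770 = 2.184 m/s.

2.18 m/s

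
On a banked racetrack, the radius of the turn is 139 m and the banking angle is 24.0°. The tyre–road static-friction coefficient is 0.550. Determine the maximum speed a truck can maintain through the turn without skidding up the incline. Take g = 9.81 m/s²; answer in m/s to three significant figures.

42.4 m/s

At the maximum speed, friction acts down the slope at its limiting value f = μN. Radially (horizontal, toward centre): N sinθ + μN cosθ = mv²/r. Vertically: N cosθ − μN sinθ = mg.
Dividing: v² = r g (sinθ + μcosθ)/(cosθ − μsinθ).
sinθ + μcosθ = 0.4067 + 0.550×0.9135 = 0.9092; cosθ − μsinθ = 0.9135 − 0.550×0.4067 = 0.6898.
v² = 139 × 9.81 × 0.9092/0.6898 = 1797 m²/s², so v = 42.39 m/s.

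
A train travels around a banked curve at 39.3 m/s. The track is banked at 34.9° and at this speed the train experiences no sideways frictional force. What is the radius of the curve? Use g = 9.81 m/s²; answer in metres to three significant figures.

Frictionless banking: tanθ = v²/(rg), so r = v²/(g tanθ).
r = (39.3)²/(9.81 × tan 34.9°) = 1544/(9.81 × 0.6976) = 1544/6.844 = 225.7 m.

226 m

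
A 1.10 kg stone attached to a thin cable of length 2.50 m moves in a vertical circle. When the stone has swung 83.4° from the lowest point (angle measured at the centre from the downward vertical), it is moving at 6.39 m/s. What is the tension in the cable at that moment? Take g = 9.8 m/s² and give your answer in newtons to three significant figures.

19.2 N

Take the radial direction toward the centre of the circle as positive. The component of the weight along the string toward the centre is −mg cos φ (φ measured from the bottom), so Newton's second law along the string gives T − mg cos φ = m v²/r.
cos 83.4° = 0.1149, so T = m(v²/r + g cos φ) = 1.10 × ((6.39)²/2.50 + 9.8 × 0.1149) = 1.10 × (16.33 + (1.126)) = 1.10 × 17.46 = 19.21 N.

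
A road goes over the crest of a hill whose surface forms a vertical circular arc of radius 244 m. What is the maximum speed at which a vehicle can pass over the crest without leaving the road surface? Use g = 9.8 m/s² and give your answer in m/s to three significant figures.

At the crest the centre of the circle is below the vehicle, so the net downward (centripetal) force is mg − N = mv²/r.
The vehicle leaves the road when N → 0, giving v_max = √(g r) = √(9.8 × 244) = 48.90 m/s.

48.9 m/s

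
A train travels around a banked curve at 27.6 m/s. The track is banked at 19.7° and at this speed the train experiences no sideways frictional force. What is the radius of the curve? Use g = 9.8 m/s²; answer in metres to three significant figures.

217 m

Frictionless banking: tanθ = v²/(rg), so r = v²/(g tanθ).
r = (27.6)²/(9.8 × tan 19.7°) = 761.8/(9.8 × 0.3581) = 761.8/3.509 = 217.1 m.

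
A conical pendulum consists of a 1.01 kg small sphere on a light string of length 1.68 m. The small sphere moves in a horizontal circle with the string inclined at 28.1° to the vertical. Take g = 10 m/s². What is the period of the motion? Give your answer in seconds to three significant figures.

r = L sinθ = 0.7913 m. From T sinθ = mω²r and T cosθ = mg: tanθ = ω²r/g, so ω² = g tanθ / r = g/(L cosθ).
ω = √(g/(L cosθ)) = √(10.0/(1.68 × 0.8821)) = √6.748 = 2.598 rad/s.
Period = 2π/ω = 2.419 s.

2.42 s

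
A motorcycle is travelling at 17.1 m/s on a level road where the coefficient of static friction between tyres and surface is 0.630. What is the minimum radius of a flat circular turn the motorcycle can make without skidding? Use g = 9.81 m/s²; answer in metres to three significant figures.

At the limit, μ_s m g = m v²/r, so r_min = v²/(μ_s g) = (17.1)²/(0.630 × 9.81) = 292.4/6.180 = 47.31 m.

47.3 m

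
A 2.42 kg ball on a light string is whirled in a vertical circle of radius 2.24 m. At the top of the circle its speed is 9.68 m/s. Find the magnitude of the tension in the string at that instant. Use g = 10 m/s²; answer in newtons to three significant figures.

At the top, both T and the weight mg point inward (toward the centre), so T + mg = mv²/r.
T = m(v²/r − g) = 2.42 × ((9.68)²/2.24 − 10.0) = 2.42 × (41.83 − 10.0) = 2.42 × 31.83 = 77.03 N.

77.0 N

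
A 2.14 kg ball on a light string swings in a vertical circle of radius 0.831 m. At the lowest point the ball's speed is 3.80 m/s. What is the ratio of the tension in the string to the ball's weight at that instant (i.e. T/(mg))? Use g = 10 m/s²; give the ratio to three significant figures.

At the bottom, T − mg = mv²/r, so T = m(v²/r + g) and T/(mg) = v²/(rg) + 1 = (3.80)²/(0.831 × 10.0) + 1 = 1.738 + 1 = 2.738.

2.74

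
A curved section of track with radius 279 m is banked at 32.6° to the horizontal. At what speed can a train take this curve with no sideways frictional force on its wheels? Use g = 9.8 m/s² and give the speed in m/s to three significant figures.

On a frictionless banked curve, N sinθ = mv²/r and N cosθ = mg, so tanθ = v²/(rg).
v = √(r g tanθ) = √(279 × 9.8 × tan 32.6°) = √(279 × 9.8 × 0.6395) = √1749 = 41.82 m/s.

41.8 m/s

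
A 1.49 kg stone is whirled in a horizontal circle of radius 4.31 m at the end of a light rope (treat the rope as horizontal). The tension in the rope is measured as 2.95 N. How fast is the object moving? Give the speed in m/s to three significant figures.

2.92 m/s

T = m v²/r ⇒ v = √(T r / m) = √(2.95 × 4.31 / 1.49) = √8.533 = 2.921 m/s.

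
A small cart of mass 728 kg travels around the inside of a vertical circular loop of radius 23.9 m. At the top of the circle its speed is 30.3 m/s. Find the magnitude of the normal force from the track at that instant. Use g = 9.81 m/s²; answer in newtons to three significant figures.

20800 N

At the top, both N and the weight mg point inward (toward the centre), so N + mg = mv²/r.
N = m(v²/r − g) = 728 × ((30.3)²/23.9 − 9.81) = 728 × (38.41 − 9.81) = 728 × 28.60 = 20820 N.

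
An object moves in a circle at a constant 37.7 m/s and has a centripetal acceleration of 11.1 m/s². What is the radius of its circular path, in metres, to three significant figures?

a_c = v²/r ⇒ r = v²/a_c = (37.7)²/11.1 = 1421/11.1 = 128.0 m.

128 m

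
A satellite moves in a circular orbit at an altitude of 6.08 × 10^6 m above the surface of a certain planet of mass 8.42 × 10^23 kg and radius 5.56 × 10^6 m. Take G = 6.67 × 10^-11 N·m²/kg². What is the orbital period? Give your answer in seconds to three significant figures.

r = R + h = 5.56 × 10^6 + 6.08 × 10^6 = 1.164 × 10^7 m. Gravity provides the centripetal force: G M m / r² = m v² / r ⇒ v = √(GM/r) = 2197 m/s.
T = 2πr/v = 2π × 1.164 × 10^7 / 2197 = 33300 s.

33300 s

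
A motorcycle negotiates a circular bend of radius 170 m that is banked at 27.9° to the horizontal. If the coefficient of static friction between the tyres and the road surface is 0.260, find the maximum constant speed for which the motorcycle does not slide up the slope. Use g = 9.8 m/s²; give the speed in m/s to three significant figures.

At the maximum speed, friction acts down the slope at its limiting value f = μN. Radially (horizontal, toward centre): N sinθ + μN cosθ = mv²/r. Vertically: N cosθ − μN sinθ = mg.
Dividing: v² = r g (sinθ + μcosθ)/(cosθ − μsinθ).
sinθ + μcosθ = 0.4679 + 0.260×0.8838 = 0.6977; cosθ − μsinθ = 0.8838 − 0.260×0.4679 = 0.7621.
v² = 170 × 9.8 × 0.6977/0.7621 = 1525 m²/s², so v = 39.05 m/s.

39.1 m/s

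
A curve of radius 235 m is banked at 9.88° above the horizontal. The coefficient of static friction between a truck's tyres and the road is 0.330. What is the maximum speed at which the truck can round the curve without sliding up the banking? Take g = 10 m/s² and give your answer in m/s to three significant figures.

At the maximum speed, friction acts down the slope at its limiting value f = μN. Radially (horizontal, toward centre): N sinθ + μN cosθ = mv²/r. Vertically: N cosθ − μN sinθ = mg.
Dividing: v² = r g (sinθ + μcosθ)/(cosθ − μsinθ).
sinθ + μcosθ = 0.1716 + 0.330×0.9852 = 0.4967; cosθ − μsinθ = 0.9852 − 0.330×0.1716 = 0.9285.
v² = 235 × 10.0 × 0.4967/0.9285 = 1257 m²/s², so v = 35.45 m/s.

35.5 m/s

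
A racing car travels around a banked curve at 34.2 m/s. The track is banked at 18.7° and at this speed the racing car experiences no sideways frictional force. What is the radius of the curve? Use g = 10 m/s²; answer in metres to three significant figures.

Frictionless banking: tanθ = v²/(rg), so r = v²/(g tanθ).
r = (34.2)²/(10.0 × tan 18.7°) = 1170/(10.0 × 0.3385) = 1170/3.385 = 345.6 m.

346 m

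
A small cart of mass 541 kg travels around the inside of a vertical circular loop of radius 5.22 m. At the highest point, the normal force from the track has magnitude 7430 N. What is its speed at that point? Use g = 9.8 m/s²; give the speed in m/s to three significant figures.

At the top, N + mg = mv²/r, so v = √(r(N/m + g)) = √(5.22 × (7430/541 + 9.8)) = √(5.22 × 23.53) = √122.8 = 11.08 m/s.

11.1 m/s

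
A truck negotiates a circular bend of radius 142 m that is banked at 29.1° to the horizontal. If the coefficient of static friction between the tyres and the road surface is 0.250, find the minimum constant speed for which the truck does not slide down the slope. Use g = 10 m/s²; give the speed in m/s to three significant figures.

19.5 m/s

At the minimum speed, friction acts up the slope at its limiting value f = μN. Radially (horizontal, toward centre): N sinθ − μN cosθ = mv²/r. Vertically: N cosθ + μN sinθ = mg.
Dividing: v² = r g (sinθ − μcosθ)/(cosθ + μsinθ).
sinθ − μcosθ = 0.4863 − 0.250×0.8738 = 0.2679; cosθ + μsinθ = 0.8738 + 0.250×0.4863 = 0.9954.
v² = 142 × 10.0 × 0.2679/0.9954 = 382.2 m²/s², so v = 19.55 m/s.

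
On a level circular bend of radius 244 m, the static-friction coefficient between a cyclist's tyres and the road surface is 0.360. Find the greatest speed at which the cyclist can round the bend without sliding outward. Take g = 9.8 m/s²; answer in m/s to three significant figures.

29.3 m/s

On a flat curve, static friction is the only horizontal force, so it must supply the full centripetal force: μ_s m g = m v²/r.
Mass cancels: v_max = √(μ_s g r) = √(0.360 × 9.8 × 244) = √860.8 = 29.34 m/s.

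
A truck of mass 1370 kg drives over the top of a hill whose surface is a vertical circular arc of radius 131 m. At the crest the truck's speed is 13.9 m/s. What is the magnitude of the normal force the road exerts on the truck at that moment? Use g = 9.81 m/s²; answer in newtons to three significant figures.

11400 N

At the crest the centripetal acceleration points downward (toward the centre of the arc), so mg − N = mv²/r.
N = m(g − v²/r) = 1370 × (9.81 − (13.9)²/131) = 1370 × (9.81 − 1.475) = 1370 × 8.335 = 11420 N.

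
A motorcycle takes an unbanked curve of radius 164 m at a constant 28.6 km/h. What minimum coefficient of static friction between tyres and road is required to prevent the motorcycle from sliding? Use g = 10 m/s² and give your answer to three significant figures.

v = 28.6/3.6 = 7.944 m/s.
Friction provides the centripetal force: μ_s m g = m v²/r, so μ_s = v²/(g r) = (7.944)²/(10.0 × 164) = 63.11/1640 = 0.03848.

0.0385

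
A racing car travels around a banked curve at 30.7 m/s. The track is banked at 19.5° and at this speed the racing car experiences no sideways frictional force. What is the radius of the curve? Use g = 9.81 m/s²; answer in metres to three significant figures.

Frictionless banking: tanθ = v²/(rg), so r = v²/(g tanθ).
r = (30.7)²/(9.81 × tan 19.5°) = 942.5/(9.81 × 0.3541) = 942.5/3.474 = 271.3 m.

271 m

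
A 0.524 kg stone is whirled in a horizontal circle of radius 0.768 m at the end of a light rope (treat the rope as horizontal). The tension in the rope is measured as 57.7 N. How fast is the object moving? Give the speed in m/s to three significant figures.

9.20 m/s

T = m v²/r ⇒ v = √(T r / m) = √(57.7 × 0.768 / 0.524) = √84.57 = 9.196 m/s.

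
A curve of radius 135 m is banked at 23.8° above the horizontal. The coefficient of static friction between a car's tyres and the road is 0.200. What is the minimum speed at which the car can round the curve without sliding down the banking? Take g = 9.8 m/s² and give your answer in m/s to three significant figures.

17.1 m/s

At the minimum speed, friction acts up the slope at its limiting value f = μN. Radially (horizontal, toward centre): N sinθ − μN cosθ = mv²/r. Vertically: N cosθ + μN sinθ = mg.
Dividing: v² = r g (sinθ − μcosθ)/(cosθ + μsinθ).
sinθ − μcosθ = 0.4035 − 0.200×0.9150 = 0.2206; cosθ + μsinθ = 0.9150 + 0.200×0.4035 = 0.9957.
v² = 135 × 9.8 × 0.2206/0.9957 = 293.1 m²/s², so v = 17.12 m/s.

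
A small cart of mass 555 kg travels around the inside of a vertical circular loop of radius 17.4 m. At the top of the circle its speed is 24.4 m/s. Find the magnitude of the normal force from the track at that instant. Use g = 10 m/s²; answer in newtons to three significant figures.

13400 N

At the top, both N and the weight mg point inward (toward the centre), so N + mg = mv²/r.
N = m(v²/r − g) = 555 × ((24.4)²/17.4 − 10.0) = 555 × (34.22 − 10.0) = 555 × 24.22 = 13440 N.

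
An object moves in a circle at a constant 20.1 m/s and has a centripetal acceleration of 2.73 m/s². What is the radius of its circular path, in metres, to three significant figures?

148 m

a_c = v²/r ⇒ r = v²/a_c = (20.1)²/2.73 = 404.0/2.73 = 148.0 m.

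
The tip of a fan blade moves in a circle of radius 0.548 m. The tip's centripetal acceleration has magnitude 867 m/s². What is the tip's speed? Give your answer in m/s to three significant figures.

a_c = v²/r ⇒ v = √(a_c · r) = √(867 × 0.548) = √475.1 = 21.80 m/s.

21.8 m/s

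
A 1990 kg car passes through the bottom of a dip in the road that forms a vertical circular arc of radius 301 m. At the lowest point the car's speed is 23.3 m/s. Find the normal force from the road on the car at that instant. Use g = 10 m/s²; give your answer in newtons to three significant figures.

At the lowest point, N points up (toward the centre) and the weight mg points down (away from the centre), so the net inward force is N − mg = mv²/r.
N = m(v²/r + g) = 1990 × ((23.3)²/301 + 10.0) = 1990 × (1.804 + 10.0) = 1990 × 11.80 = 23490 N.

23500 N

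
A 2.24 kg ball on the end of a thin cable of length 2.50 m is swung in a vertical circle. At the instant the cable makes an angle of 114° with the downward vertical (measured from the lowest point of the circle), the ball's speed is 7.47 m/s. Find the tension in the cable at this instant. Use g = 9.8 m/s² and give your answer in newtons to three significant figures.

41.1 N

Take the radial direction toward the centre of the circle as positive. The component of the weight along the string toward the centre is −mg cos φ (φ measured from the bottom), so Newton's second law along the string gives T − mg cos φ = m v²/r.
cos 114° = -0.4067, so T = m(v²/r + g cos φ) = 2.24 × ((7.47)²/2.50 + 9.8 × -0.4067) = 2.24 × (22.32 + (-3.986)) = 2.24 × 18.33 = 41.07 N.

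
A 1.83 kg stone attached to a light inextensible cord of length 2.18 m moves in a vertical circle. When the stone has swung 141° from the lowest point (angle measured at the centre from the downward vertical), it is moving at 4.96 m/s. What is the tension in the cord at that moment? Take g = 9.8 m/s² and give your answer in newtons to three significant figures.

6.71 N

Take the radial direction toward the centre of the circle as positive. The component of the weight along the string toward the centre is −mg cos φ (φ measured from the bottom), so Newton's second law along the string gives T − mg cos φ = m v²/r.
cos 141° = -0.7771, so T = m(v²/r + g cos φ) = 1.83 × ((4.96)²/2.18 + 9.8 × -0.7771) = 1.83 × (11.29 + (-7.616)) = 1.83 × 3.669 = 6.714 N.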